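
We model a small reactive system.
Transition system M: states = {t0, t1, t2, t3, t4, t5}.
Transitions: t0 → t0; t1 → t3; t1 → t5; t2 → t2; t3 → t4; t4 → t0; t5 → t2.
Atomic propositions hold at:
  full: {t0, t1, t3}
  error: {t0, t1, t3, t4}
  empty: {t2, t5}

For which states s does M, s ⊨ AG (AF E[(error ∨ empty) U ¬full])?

{t2, t5}

Sat(error ∨ empty) = {t0, t1, t2, t3, t4, t5}
Sat(¬full) = {t2, t4, t5}
E[(error ∨ empty) U ¬full]: least fixpoint, start Z0 = Sat(¬full) = {t2, t4, t5}, add states in Sat(error ∨ empty) with some successor in Z. Z1 = {t1, t2, t3, t4, t5}; fixed.
Sat(E[(error ∨ empty) U ¬full]) = {t1, t2, t3, t4, t5}
AF E[(error ∨ empty) U ¬full]: least fixpoint, start Z0 = {t1, t2, t3, t4, t5}, add states with every successor in Z. Already a fixed point.
Sat(AF E[(error ∨ empty) U ¬full]) = {t1, t2, t3, t4, t5}
AG (AF E[(error ∨ empty) U ¬full]): greatest fixpoint, start Z0 = {t1, t2, t3, t4, t5}, keep only states in Sat with every successor in Z. Z1 = {t1, t2, t3, t5}; Z2 = {t1, t2, t5}; Z3 = {t2, t5}; fixed.
Sat(AG (AF E[(error ∨ empty) U ¬full])) = {t2, t5}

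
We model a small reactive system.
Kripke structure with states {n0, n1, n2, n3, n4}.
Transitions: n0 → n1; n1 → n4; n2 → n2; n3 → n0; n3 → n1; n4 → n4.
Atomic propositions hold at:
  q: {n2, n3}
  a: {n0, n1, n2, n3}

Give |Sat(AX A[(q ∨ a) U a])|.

3

Sat(q ∨ a) = {n0, n1, n2, n3}
A[(q ∨ a) U a]: least fixpoint, start Z0 = Sat(a) = {n0, n1, n2, n3}, add states in Sat(q ∨ a) with every successor in Z. Already a fixed point.
Sat(A[(q ∨ a) U a]) = {n0, n1, n2, n3}
Sat(AX A[(q ∨ a) U a]) = {s : every successor in {n0, n1, n2, n3}} = {n0, n2, n3}
|Sat(AX A[(q ∨ a) U a])| = |{n0, n2, n3}| = 3.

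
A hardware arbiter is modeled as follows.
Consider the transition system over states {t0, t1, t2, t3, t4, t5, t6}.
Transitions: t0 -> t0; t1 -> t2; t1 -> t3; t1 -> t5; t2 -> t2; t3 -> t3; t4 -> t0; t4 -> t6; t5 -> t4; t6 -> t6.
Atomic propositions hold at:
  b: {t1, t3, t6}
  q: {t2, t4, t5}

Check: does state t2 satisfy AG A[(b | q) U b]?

No

Sat(b | q) = {t1, t2, t3, t4, t5, t6}
A[(b | q) U b]: least fixpoint, start Z0 = Sat(b) = {t1, t3, t6}, add states in Sat(b | q) with every successor in Z. Already a fixed point.
Sat(A[(b | q) U b]) = {t1, t3, t6}
AG A[(b | q) U b]: greatest fixpoint, start Z0 = {t1, t3, t6}, keep only states in Sat with every successor in Z. Z1 = {t3, t6}; fixed.
Sat(AG A[(b | q) U b]) = {t3, t6}
t2 ∉ Sat(AG A[(b | q) U b]) = {t3, t6}, so the formula does not hold at t2.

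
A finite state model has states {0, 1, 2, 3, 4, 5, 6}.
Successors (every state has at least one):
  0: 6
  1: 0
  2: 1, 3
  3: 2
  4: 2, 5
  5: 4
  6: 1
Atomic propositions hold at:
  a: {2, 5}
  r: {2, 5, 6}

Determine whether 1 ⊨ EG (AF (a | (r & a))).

Sat(r & a) = {2, 5}
Sat(a | (r & a)) = {2, 5}
AF (a | (r & a)): least fixpoint, start Z0 = {2, 5}, add states with every successor in Z. Z1 = {2, 3, 4, 5}; fixed.
Sat(AF (a | (r & a))) = {2, 3, 4, 5}
EG (AF (a | (r & a))): greatest fixpoint, start Z0 = {2, 3, 4, 5}, keep only states in Sat with some successor in Z. Already a fixed point.
Sat(EG (AF (a | (r & a)))) = {2, 3, 4, 5}
1 ∉ Sat(EG (AF (a | (r & a)))) = {2, 3, 4, 5}, so the formula does not hold at 1.

No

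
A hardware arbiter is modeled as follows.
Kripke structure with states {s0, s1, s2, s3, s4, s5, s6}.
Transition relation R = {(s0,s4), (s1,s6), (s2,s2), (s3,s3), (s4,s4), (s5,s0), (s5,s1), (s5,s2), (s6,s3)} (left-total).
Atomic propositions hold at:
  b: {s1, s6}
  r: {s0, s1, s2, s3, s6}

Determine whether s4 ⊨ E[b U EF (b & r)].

No

Sat(b & r) = {s1, s6}
EF (b & r): least fixpoint, start Z0 = {s1, s6}, add states with some successor in Z. Z1 = {s1, s5, s6}; fixed.
Sat(EF (b & r)) = {s1, s5, s6}
E[b U EF (b & r)]: least fixpoint, start Z0 = Sat(EF (b & r)) = {s1, s5, s6}, add states in Sat(b) with some successor in Z. Already a fixed point.
Sat(E[b U EF (b & r)]) = {s1, s5, s6}
s4 ∉ Sat(E[b U EF (b & r)]) = {s1, s5, s6}, so the formula does not hold at s4.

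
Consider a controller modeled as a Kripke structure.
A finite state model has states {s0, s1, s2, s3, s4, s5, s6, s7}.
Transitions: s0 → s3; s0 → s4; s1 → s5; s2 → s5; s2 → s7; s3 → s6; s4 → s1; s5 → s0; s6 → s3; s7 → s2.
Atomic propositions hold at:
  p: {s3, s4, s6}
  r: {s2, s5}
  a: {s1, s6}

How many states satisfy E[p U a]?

4

E[p U a]: least fixpoint, start Z0 = Sat(a) = {s1, s6}, add states in Sat(p) with some successor in Z. Z1 = {s1, s3, s4, s6}; fixed.
Sat(E[p U a]) = {s1, s3, s4, s6}
|Sat(E[p U a])| = |{s1, s3, s4, s6}| = 4.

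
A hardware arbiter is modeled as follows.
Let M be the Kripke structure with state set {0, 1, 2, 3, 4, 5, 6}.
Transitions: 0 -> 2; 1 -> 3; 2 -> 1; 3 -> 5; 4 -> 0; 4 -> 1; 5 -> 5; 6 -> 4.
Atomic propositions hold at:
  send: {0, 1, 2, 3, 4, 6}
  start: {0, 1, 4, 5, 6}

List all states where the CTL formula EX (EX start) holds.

{0, 1, 3, 5, 6}

Sat(EX start) = {s : some successor in {0, 1, 4, 5, 6}} = {2, 3, 4, 5, 6}
Sat(EX (EX start)) = {s : some successor in {2, 3, 4, 5, 6}} = {0, 1, 3, 5, 6}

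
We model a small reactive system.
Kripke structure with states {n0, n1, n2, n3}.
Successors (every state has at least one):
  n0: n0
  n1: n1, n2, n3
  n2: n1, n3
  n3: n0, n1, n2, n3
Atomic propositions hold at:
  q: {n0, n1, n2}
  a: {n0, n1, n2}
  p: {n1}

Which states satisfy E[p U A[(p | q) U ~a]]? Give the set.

Sat(p | q) = {n0, n1, n2}
Sat(~a) = {n3}
A[(p | q) U ~a]: least fixpoint, start Z0 = Sat(~a) = {n3}, add states in Sat(p | q) with every successor in Z. Already a fixed point.
Sat(A[(p | q) U ~a]) = {n3}
E[p U A[(p | q) U ~a]]: least fixpoint, start Z0 = Sat(A[(p | q) U ~a]) = {n3}, add states in Sat(p) with some successor in Z. Z1 = {n1, n3}; fixed.
Sat(E[p U A[(p | q) U ~a]]) = {n1, n3}

{n1, n3}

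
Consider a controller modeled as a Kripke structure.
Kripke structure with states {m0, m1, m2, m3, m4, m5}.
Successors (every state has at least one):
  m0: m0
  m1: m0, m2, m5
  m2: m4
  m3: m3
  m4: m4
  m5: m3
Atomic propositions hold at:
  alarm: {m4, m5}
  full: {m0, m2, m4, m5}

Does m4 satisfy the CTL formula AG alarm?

AG alarm: greatest fixpoint, start Z0 = {m4, m5}, keep only states in Sat with every successor in Z. Z1 = {m4}; fixed.
Sat(AG alarm) = {m4}
m4 ∈ Sat(AG alarm) = {m4}, so the formula holds at m4.

Yes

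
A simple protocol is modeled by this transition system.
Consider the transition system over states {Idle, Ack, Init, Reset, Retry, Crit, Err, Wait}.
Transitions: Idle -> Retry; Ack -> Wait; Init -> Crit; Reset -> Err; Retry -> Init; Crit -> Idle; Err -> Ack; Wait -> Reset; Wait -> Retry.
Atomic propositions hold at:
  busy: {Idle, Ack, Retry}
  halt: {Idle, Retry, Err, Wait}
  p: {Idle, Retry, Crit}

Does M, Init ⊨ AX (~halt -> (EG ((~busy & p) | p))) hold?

Sat(~halt) = {Ack, Init, Reset, Crit}
Sat(~busy) = {Init, Reset, Crit, Err, Wait}
Sat(~busy & p) = {Crit}
Sat((~busy & p) | p) = {Idle, Retry, Crit}
EG ((~busy & p) | p): greatest fixpoint, start Z0 = {Idle, Retry, Crit}, keep only states in Sat with some successor in Z. Z1 = {Idle, Crit}; Z2 = {Crit}; Z3 = ∅; fixed.
Sat(EG ((~busy & p) | p)) = ∅
Sat(~halt -> (EG ((~busy & p) | p))) = {Idle, Retry, Err, Wait}
Sat(AX (~halt -> (EG ((~busy & p) | p)))) = {s : every successor in {Idle, Retry, Err, Wait}} = {Idle, Ack, Reset, Crit}
Init ∉ Sat(AX (~halt -> (EG ((~busy & p) | p)))) = {Idle, Ack, Reset, Crit}, so the formula does not hold at Init.

No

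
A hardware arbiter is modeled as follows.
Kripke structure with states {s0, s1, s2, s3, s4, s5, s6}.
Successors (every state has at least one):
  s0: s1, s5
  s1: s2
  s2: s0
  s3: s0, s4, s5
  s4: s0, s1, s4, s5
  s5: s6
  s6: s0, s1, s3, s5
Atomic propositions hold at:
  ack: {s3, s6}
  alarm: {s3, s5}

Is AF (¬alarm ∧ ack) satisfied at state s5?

Yes

Sat(¬alarm) = {s0, s1, s2, s4, s6}
Sat(¬alarm ∧ ack) = {s6}
AF (¬alarm ∧ ack): least fixpoint, start Z0 = {s6}, add states with every successor in Z. Z1 = {s5, s6}; fixed.
Sat(AF (¬alarm ∧ ack)) = {s5, s6}
s5 ∈ Sat(AF (¬alarm ∧ ack)) = {s5, s6}, so the formula holds at s5.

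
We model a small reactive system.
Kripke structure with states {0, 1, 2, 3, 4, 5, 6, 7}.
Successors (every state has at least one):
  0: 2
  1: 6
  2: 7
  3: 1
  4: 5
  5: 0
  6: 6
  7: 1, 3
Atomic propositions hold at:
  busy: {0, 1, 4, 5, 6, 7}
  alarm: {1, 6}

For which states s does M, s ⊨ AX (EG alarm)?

EG alarm: greatest fixpoint, start Z0 = {1, 6}, keep only states in Sat with some successor in Z. Already a fixed point.
Sat(EG alarm) = {1, 6}
Sat(AX (EG alarm)) = {s : every successor in {1, 6}} = {1, 3, 6}

{1, 3, 6}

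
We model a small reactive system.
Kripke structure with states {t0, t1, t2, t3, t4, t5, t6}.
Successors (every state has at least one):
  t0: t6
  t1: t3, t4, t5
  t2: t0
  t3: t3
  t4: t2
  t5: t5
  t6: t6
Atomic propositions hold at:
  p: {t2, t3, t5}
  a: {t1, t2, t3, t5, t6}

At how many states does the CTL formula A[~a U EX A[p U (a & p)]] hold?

4

Sat(~a) = {t0, t4}
Sat(a & p) = {t2, t3, t5}
A[p U (a & p)]: least fixpoint, start Z0 = Sat((a & p)) = {t2, t3, t5}, add states in Sat(p) with every successor in Z. Already a fixed point.
Sat(A[p U (a & p)]) = {t2, t3, t5}
Sat(EX A[p U (a & p)]) = {s : some successor in {t2, t3, t5}} = {t1, t3, t4, t5}
A[~a U EX A[p U (a & p)]]: least fixpoint, start Z0 = Sat(EX A[p U (a & p)]) = {t1, t3, t4, t5}, add states in Sat(~a) with every successor in Z. Already a fixed point.
Sat(A[~a U EX A[p U (a & p)]]) = {t1, t3, t4, t5}
|Sat(A[~a U EX A[p U (a & p)]])| = |{t1, t3, t4, t5}| = 4.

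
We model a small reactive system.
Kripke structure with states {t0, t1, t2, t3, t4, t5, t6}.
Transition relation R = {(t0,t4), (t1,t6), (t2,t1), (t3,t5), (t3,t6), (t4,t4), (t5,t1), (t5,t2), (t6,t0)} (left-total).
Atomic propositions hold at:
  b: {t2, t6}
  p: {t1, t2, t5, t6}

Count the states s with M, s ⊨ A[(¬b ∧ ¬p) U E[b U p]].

Sat(¬b) = {t0, t1, t3, t4, t5}
Sat(¬p) = {t0, t3, t4}
Sat(¬b ∧ ¬p) = {t0, t3, t4}
E[b U p]: least fixpoint, start Z0 = Sat(p) = {t1, t2, t5, t6}, add states in Sat(b) with some successor in Z. Already a fixed point.
Sat(E[b U p]) = {t1, t2, t5, t6}
A[(¬b ∧ ¬p) U E[b U p]]: least fixpoint, start Z0 = Sat(E[b U p]) = {t1, t2, t5, t6}, add states in Sat(¬b ∧ ¬p) with every successor in Z. Z1 = {t1, t2, t3, t5, t6}; fixed.
Sat(A[(¬b ∧ ¬p) U E[b U p]]) = {t1, t2, t3, t5, t6}
|Sat(A[(¬b ∧ ¬p) U E[b U p]])| = |{t1, t2, t3, t5, t6}| = 5.

5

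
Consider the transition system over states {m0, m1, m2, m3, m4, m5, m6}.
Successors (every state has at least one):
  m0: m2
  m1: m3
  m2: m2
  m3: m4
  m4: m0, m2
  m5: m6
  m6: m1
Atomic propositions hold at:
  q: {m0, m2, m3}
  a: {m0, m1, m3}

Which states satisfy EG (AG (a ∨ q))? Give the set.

Sat(a ∨ q) = {m0, m1, m2, m3}
AG (a ∨ q): greatest fixpoint, start Z0 = {m0, m1, m2, m3}, keep only states in Sat with every successor in Z. Z1 = {m0, m1, m2}; Z2 = {m0, m2}; fixed.
Sat(AG (a ∨ q)) = {m0, m2}
EG (AG (a ∨ q)): greatest fixpoint, start Z0 = {m0, m2}, keep only states in Sat with some successor in Z. Already a fixed point.
Sat(EG (AG (a ∨ q))) = {m0, m2}

{m0, m2}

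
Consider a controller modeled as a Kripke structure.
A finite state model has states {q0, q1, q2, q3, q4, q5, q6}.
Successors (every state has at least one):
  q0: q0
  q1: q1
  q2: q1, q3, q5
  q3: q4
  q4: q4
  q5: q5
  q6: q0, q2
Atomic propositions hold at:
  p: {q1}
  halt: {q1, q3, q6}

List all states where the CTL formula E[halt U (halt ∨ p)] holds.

{q1, q3, q6}

Sat(halt ∨ p) = {q1, q3, q6}
E[halt U (halt ∨ p)]: least fixpoint, start Z0 = Sat((halt ∨ p)) = {q1, q3, q6}, add states in Sat(halt) with some successor in Z. Already a fixed point.
Sat(E[halt U (halt ∨ p)]) = {q1, q3, q6}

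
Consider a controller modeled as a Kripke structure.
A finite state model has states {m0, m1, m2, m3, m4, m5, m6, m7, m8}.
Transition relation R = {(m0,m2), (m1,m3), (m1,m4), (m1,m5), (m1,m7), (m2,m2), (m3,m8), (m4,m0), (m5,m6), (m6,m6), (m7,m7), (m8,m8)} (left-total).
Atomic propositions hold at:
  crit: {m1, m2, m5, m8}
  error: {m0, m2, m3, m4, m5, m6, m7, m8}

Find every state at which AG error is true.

{m0, m2, m3, m4, m5, m6, m7, m8}

AG error: greatest fixpoint, start Z0 = {m0, m2, m3, m4, m5, m6, m7, m8}, keep only states in Sat with every successor in Z. Already a fixed point.
Sat(AG error) = {m0, m2, m3, m4, m5, m6, m7, m8}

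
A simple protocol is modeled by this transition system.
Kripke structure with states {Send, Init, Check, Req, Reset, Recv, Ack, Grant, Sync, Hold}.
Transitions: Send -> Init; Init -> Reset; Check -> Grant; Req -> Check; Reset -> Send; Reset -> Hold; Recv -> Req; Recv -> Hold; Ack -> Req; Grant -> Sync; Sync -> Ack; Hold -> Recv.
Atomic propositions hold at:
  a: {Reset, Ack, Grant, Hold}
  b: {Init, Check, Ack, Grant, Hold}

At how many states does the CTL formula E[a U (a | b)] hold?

Sat(a | b) = {Init, Check, Reset, Ack, Grant, Hold}
E[a U (a | b)]: least fixpoint, start Z0 = Sat((a | b)) = {Init, Check, Reset, Ack, Grant, Hold}, add states in Sat(a) with some successor in Z. Already a fixed point.
Sat(E[a U (a | b)]) = {Init, Check, Reset, Ack, Grant, Hold}
|Sat(E[a U (a | b)])| = |{Init, Check, Reset, Ack, Grant, Hold}| = 6.

6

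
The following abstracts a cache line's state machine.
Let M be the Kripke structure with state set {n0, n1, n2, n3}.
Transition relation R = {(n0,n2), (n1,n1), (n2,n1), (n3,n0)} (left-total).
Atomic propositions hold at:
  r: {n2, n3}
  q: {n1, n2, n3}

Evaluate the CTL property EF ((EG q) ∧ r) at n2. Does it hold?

EG q: greatest fixpoint, start Z0 = {n1, n2, n3}, keep only states in Sat with some successor in Z. Z1 = {n1, n2}; fixed.
Sat(EG q) = {n1, n2}
Sat((EG q) ∧ r) = {n2}
EF ((EG q) ∧ r): least fixpoint, start Z0 = {n2}, add states with some successor in Z. Z1 = {n0, n2}; Z2 = {n0, n2, n3}; fixed.
Sat(EF ((EG q) ∧ r)) = {n0, n2, n3}
n2 ∈ Sat(EF ((EG q) ∧ r)) = {n0, n2, n3}, so the formula holds at n2.

Yes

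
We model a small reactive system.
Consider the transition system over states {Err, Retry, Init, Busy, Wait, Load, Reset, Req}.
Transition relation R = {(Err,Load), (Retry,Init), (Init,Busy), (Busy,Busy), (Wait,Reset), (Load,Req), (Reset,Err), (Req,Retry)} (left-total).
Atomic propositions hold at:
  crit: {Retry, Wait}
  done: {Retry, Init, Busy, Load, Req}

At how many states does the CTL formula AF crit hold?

6

AF crit: least fixpoint, start Z0 = {Retry, Wait}, add states with every successor in Z. Z1 = {Retry, Wait, Req}; Z2 = {Retry, Wait, Load, Req}; Z3 = {Err, Retry, Wait, Load, Req}; Z4 = {Err, Retry, Wait, Load, Reset, Req}; fixed.
Sat(AF crit) = {Err, Retry, Wait, Load, Reset, Req}
|Sat(AF crit)| = |{Err, Retry, Wait, Load, Reset, Req}| = 6.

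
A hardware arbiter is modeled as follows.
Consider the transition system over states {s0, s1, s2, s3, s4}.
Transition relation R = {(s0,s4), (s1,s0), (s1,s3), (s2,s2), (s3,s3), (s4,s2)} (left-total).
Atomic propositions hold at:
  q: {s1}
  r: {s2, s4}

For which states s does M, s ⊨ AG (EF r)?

EF r: least fixpoint, start Z0 = {s2, s4}, add states with some successor in Z. Z1 = {s0, s2, s4}; Z2 = {s0, s1, s2, s4}; fixed.
Sat(EF r) = {s0, s1, s2, s4}
AG (EF r): greatest fixpoint, start Z0 = {s0, s1, s2, s4}, keep only states in Sat with every successor in Z. Z1 = {s0, s2, s4}; fixed.
Sat(AG (EF r)) = {s0, s2, s4}

{s0, s2, s4}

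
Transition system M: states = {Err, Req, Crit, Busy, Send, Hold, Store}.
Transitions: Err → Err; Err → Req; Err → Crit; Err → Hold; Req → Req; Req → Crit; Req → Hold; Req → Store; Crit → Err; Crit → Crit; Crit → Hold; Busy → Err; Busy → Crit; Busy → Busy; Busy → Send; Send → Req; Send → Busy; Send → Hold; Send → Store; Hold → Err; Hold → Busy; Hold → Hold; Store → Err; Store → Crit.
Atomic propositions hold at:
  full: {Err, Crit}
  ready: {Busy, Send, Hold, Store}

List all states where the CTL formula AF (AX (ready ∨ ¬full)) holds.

{Send}

Sat(¬full) = {Req, Busy, Send, Hold, Store}
Sat(ready ∨ ¬full) = {Req, Busy, Send, Hold, Store}
Sat(AX (ready ∨ ¬full)) = {s : every successor in {Req, Busy, Send, Hold, Store}} = {Send}
AF (AX (ready ∨ ¬full)): least fixpoint, start Z0 = {Send}, add states with every successor in Z. Already a fixed point.
Sat(AF (AX (ready ∨ ¬full))) = {Send}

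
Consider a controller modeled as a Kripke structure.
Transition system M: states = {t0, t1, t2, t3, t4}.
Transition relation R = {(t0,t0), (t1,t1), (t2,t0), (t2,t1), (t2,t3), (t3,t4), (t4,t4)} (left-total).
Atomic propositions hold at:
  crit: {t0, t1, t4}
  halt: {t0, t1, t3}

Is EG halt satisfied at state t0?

EG halt: greatest fixpoint, start Z0 = {t0, t1, t3}, keep only states in Sat with some successor in Z. Z1 = {t0, t1}; fixed.
Sat(EG halt) = {t0, t1}
t0 ∈ Sat(EG halt) = {t0, t1}, so the formula holds at t0.

Yes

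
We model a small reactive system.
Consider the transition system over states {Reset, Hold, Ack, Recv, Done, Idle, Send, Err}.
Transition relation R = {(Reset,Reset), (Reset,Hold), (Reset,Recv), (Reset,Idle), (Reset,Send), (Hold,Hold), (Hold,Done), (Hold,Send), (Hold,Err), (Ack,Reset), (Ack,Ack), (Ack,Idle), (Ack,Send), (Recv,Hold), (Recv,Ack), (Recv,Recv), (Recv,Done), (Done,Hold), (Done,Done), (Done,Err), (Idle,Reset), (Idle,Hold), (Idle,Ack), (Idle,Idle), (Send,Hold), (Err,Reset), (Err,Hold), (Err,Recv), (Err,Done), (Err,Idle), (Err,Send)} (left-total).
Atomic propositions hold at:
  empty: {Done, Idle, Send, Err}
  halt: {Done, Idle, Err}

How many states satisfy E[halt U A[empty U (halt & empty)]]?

3

Sat(halt & empty) = {Done, Idle, Err}
A[empty U (halt & empty)]: least fixpoint, start Z0 = Sat((halt & empty)) = {Done, Idle, Err}, add states in Sat(empty) with every successor in Z. Already a fixed point.
Sat(A[empty U (halt & empty)]) = {Done, Idle, Err}
E[halt U A[empty U (halt & empty)]]: least fixpoint, start Z0 = Sat(A[empty U (halt & empty)]) = {Done, Idle, Err}, add states in Sat(halt) with some successor in Z. Already a fixed point.
Sat(E[halt U A[empty U (halt & empty)]]) = {Done, Idle, Err}
|Sat(E[halt U A[empty U (halt & empty)]])| = |{Done, Idle, Err}| = 3.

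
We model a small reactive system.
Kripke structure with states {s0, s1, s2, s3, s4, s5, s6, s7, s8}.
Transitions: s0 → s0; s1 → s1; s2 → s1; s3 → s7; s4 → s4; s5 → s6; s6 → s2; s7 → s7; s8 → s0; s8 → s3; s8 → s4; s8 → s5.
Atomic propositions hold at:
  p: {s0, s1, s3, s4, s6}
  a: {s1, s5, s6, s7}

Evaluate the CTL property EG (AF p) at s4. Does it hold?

AF p: least fixpoint, start Z0 = {s0, s1, s3, s4, s6}, add states with every successor in Z. Z1 = {s0, s1, s2, s3, s4, s5, s6}; Z2 = {s0, s1, s2, s3, s4, s5, s6, s8}; fixed.
Sat(AF p) = {s0, s1, s2, s3, s4, s5, s6, s8}
EG (AF p): greatest fixpoint, start Z0 = {s0, s1, s2, s3, s4, s5, s6, s8}, keep only states in Sat with some successor in Z. Z1 = {s0, s1, s2, s4, s5, s6, s8}; fixed.
Sat(EG (AF p)) = {s0, s1, s2, s4, s5, s6, s8}
s4 ∈ Sat(EG (AF p)) = {s0, s1, s2, s4, s5, s6, s8}, so the formula holds at s4.

Yes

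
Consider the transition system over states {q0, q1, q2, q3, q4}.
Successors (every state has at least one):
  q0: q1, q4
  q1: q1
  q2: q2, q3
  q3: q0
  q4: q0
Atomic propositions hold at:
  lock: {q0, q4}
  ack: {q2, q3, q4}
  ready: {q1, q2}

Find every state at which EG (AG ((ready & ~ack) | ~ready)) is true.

Sat(~ack) = {q0, q1}
Sat(ready & ~ack) = {q1}
Sat(~ready) = {q0, q3, q4}
Sat((ready & ~ack) | ~ready) = {q0, q1, q3, q4}
AG ((ready & ~ack) | ~ready): greatest fixpoint, start Z0 = {q0, q1, q3, q4}, keep only states in Sat with every successor in Z. Already a fixed point.
Sat(AG ((ready & ~ack) | ~ready)) = {q0, q1, q3, q4}
EG (AG ((ready & ~ack) | ~ready)): greatest fixpoint, start Z0 = {q0, q1, q3, q4}, keep only states in Sat with some successor in Z. Already a fixed point.
Sat(EG (AG ((ready & ~ack) | ~ready))) = {q0, q1, q3, q4}

{q0, q1, q3, q4}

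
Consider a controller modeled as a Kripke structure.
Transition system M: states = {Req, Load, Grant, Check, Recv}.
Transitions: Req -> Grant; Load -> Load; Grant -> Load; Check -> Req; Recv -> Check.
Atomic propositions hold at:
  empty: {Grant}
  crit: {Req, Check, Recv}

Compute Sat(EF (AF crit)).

AF crit: least fixpoint, start Z0 = {Req, Check, Recv}, add states with every successor in Z. Already a fixed point.
Sat(AF crit) = {Req, Check, Recv}
EF (AF crit): least fixpoint, start Z0 = {Req, Check, Recv}, add states with some successor in Z. Already a fixed point.
Sat(EF (AF crit)) = {Req, Check, Recv}

{Req, Check, Recv}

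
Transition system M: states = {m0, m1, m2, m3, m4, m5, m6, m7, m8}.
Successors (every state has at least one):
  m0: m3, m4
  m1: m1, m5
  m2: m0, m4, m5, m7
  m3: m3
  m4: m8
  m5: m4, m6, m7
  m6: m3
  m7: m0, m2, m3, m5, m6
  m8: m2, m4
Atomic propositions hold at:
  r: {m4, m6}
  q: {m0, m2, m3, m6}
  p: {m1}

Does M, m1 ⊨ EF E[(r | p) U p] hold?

Yes

Sat(r | p) = {m1, m4, m6}
E[(r | p) U p]: least fixpoint, start Z0 = Sat(p) = {m1}, add states in Sat(r | p) with some successor in Z. Already a fixed point.
Sat(E[(r | p) U p]) = {m1}
EF E[(r | p) U p]: least fixpoint, start Z0 = {m1}, add states with some successor in Z. Already a fixed point.
Sat(EF E[(r | p) U p]) = {m1}
m1 ∈ Sat(EF E[(r | p) U p]) = {m1}, so the formula holds at m1.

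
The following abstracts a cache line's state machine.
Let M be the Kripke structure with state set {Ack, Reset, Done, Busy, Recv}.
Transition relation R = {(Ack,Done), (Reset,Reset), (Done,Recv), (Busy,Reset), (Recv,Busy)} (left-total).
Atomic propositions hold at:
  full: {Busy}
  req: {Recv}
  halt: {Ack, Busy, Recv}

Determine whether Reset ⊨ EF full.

EF full: least fixpoint, start Z0 = {Busy}, add states with some successor in Z. Z1 = {Busy, Recv}; Z2 = {Done, Busy, Recv}; Z3 = {Ack, Done, Busy, Recv}; fixed.
Sat(EF full) = {Ack, Done, Busy, Recv}
Reset ∉ Sat(EF full) = {Ack, Done, Busy, Recv}, so the formula does not hold at Reset.

No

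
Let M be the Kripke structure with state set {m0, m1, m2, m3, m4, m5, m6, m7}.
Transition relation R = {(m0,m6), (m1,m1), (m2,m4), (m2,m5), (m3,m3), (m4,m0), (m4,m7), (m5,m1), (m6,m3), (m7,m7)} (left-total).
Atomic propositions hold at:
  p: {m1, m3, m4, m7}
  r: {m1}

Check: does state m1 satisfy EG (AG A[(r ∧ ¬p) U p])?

Yes

Sat(¬p) = {m0, m2, m5, m6}
Sat(r ∧ ¬p) = ∅
A[(r ∧ ¬p) U p]: least fixpoint, start Z0 = Sat(p) = {m1, m3, m4, m7}, add states in Sat(r ∧ ¬p) with every successor in Z. Already a fixed point.
Sat(A[(r ∧ ¬p) U p]) = {m1, m3, m4, m7}
AG A[(r ∧ ¬p) U p]: greatest fixpoint, start Z0 = {m1, m3, m4, m7}, keep only states in Sat with every successor in Z. Z1 = {m1, m3, m7}; fixed.
Sat(AG A[(r ∧ ¬p) U p]) = {m1, m3, m7}
EG (AG A[(r ∧ ¬p) U p]): greatest fixpoint, start Z0 = {m1, m3, m7}, keep only states in Sat with some successor in Z. Already a fixed point.
Sat(EG (AG A[(r ∧ ¬p) U p])) = {m1, m3, m7}
m1 ∈ Sat(EG (AG A[(r ∧ ¬p) U p])) = {m1, m3, m7}, so the formula holds at m1.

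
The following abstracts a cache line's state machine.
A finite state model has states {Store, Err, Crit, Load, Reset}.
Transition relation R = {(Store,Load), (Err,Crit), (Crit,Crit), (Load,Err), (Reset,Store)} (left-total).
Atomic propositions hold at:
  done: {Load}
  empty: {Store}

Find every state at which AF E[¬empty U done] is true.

Sat(¬empty) = {Err, Crit, Load, Reset}
E[¬empty U done]: least fixpoint, start Z0 = Sat(done) = {Load}, add states in Sat(¬empty) with some successor in Z. Already a fixed point.
Sat(E[¬empty U done]) = {Load}
AF E[¬empty U done]: least fixpoint, start Z0 = {Load}, add states with every successor in Z. Z1 = {Store, Load}; Z2 = {Store, Load, Reset}; fixed.
Sat(AF E[¬empty U done]) = {Store, Load, Reset}

{Store, Load, Reset}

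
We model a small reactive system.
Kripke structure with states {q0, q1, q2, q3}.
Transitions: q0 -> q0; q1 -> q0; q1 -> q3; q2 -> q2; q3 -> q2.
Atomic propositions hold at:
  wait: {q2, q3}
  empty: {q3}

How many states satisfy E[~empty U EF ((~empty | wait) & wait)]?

3

Sat(~empty) = {q0, q1, q2}
Sat(~empty | wait) = {q0, q1, q2, q3}
Sat((~empty | wait) & wait) = {q2, q3}
EF ((~empty | wait) & wait): least fixpoint, start Z0 = {q2, q3}, add states with some successor in Z. Z1 = {q1, q2, q3}; fixed.
Sat(EF ((~empty | wait) & wait)) = {q1, q2, q3}
E[~empty U EF ((~empty | wait) & wait)]: least fixpoint, start Z0 = Sat(EF ((~empty | wait) & wait)) = {q1, q2, q3}, add states in Sat(~empty) with some successor in Z. Already a fixed point.
Sat(E[~empty U EF ((~empty | wait) & wait)]) = {q1, q2, q3}
|Sat(E[~empty U EF ((~empty | wait) & wait)])| = |{q1, q2, q3}| = 3.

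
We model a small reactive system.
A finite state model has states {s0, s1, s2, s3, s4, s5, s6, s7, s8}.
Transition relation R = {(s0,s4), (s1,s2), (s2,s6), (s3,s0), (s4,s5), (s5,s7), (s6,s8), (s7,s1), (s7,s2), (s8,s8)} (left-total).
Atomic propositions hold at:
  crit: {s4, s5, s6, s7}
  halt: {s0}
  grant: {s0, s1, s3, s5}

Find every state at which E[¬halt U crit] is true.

Sat(¬halt) = {s1, s2, s3, s4, s5, s6, s7, s8}
E[¬halt U crit]: least fixpoint, start Z0 = Sat(crit) = {s4, s5, s6, s7}, add states in Sat(¬halt) with some successor in Z. Z1 = {s2, s4, s5, s6, s7}; Z2 = {s1, s2, s4, s5, s6, s7}; fixed.
Sat(E[¬halt U crit]) = {s1, s2, s4, s5, s6, s7}

{s1, s2, s4, s5, s6, s7}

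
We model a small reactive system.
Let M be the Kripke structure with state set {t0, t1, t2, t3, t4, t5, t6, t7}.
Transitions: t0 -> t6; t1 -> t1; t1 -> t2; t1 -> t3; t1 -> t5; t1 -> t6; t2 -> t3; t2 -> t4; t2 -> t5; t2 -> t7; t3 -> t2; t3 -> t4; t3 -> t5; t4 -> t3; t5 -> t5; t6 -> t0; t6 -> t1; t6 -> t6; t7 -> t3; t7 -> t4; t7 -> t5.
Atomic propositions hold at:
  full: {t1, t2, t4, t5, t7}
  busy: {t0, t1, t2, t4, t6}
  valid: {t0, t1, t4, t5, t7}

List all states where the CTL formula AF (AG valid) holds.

{t5}

AG valid: greatest fixpoint, start Z0 = {t0, t1, t4, t5, t7}, keep only states in Sat with every successor in Z. Z1 = {t5}; fixed.
Sat(AG valid) = {t5}
AF (AG valid): least fixpoint, start Z0 = {t5}, add states with every successor in Z. Already a fixed point.
Sat(AF (AG valid)) = {t5}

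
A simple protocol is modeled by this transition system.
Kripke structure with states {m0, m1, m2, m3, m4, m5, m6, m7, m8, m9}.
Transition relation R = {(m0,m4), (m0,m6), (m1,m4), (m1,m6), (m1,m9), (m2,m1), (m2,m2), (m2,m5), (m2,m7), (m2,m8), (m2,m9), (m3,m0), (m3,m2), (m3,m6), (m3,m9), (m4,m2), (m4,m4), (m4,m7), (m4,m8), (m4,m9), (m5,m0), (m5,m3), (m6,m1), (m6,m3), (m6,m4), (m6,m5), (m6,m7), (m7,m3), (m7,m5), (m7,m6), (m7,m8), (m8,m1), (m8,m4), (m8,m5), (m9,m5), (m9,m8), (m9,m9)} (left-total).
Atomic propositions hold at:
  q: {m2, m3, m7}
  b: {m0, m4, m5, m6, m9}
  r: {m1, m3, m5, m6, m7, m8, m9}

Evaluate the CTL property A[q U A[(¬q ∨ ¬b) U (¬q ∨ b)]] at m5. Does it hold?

Yes

Sat(¬q) = {m0, m1, m4, m5, m6, m8, m9}
Sat(¬b) = {m1, m2, m3, m7, m8}
Sat(¬q ∨ ¬b) = {m0, m1, m2, m3, m4, m5, m6, m7, m8, m9}
Sat(¬q ∨ b) = {m0, m1, m4, m5, m6, m8, m9}
A[(¬q ∨ ¬b) U (¬q ∨ b)]: least fixpoint, start Z0 = Sat((¬q ∨ b)) = {m0, m1, m4, m5, m6, m8, m9}, add states in Sat(¬q ∨ ¬b) with every successor in Z. Already a fixed point.
Sat(A[(¬q ∨ ¬b) U (¬q ∨ b)]) = {m0, m1, m4, m5, m6, m8, m9}
A[q U A[(¬q ∨ ¬b) U (¬q ∨ b)]]: least fixpoint, start Z0 = Sat(A[(¬q ∨ ¬b) U (¬q ∨ b)]) = {m0, m1, m4, m5, m6, m8, m9}, add states in Sat(q) with every successor in Z. Already a fixed point.
Sat(A[q U A[(¬q ∨ ¬b) U (¬q ∨ b)]]) = {m0, m1, m4, m5, m6, m8, m9}
m5 ∈ Sat(A[q U A[(¬q ∨ ¬b) U (¬q ∨ b)]]) = {m0, m1, m4, m5, m6, m8, m9}, so the formula holds at m5.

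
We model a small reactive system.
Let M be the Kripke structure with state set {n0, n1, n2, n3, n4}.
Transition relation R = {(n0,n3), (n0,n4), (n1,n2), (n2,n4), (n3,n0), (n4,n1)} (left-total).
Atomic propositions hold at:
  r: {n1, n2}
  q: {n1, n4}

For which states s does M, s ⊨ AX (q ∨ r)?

Sat(q ∨ r) = {n1, n2, n4}
Sat(AX (q ∨ r)) = {s : every successor in {n1, n2, n4}} = {n1, n2, n4}

{n1, n2, n4}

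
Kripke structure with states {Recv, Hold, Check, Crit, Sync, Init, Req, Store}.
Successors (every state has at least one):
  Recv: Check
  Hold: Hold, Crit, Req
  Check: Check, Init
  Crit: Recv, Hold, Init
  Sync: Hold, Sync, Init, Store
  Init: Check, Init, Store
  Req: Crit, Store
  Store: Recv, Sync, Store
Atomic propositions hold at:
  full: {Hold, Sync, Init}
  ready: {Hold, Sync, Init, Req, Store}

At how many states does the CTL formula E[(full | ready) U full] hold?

Sat(full | ready) = {Hold, Sync, Init, Req, Store}
E[(full | ready) U full]: least fixpoint, start Z0 = Sat(full) = {Hold, Sync, Init}, add states in Sat(full | ready) with some successor in Z. Z1 = {Hold, Sync, Init, Store}; Z2 = {Hold, Sync, Init, Req, Store}; fixed.
Sat(E[(full | ready) U full]) = {Hold, Sync, Init, Req, Store}
|Sat(E[(full | ready) U full])| = |{Hold, Sync, Init, Req, Store}| = 5.

5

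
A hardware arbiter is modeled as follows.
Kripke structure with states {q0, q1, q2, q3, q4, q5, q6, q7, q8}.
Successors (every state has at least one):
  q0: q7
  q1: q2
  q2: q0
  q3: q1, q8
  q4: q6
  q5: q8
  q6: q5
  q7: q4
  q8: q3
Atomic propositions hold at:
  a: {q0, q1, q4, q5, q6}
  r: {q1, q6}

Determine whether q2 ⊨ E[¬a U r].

No

Sat(¬a) = {q2, q3, q7, q8}
E[¬a U r]: least fixpoint, start Z0 = Sat(r) = {q1, q6}, add states in Sat(¬a) with some successor in Z. Z1 = {q1, q3, q6}; Z2 = {q1, q3, q6, q8}; fixed.
Sat(E[¬a U r]) = {q1, q3, q6, q8}
q2 ∉ Sat(E[¬a U r]) = {q1, q3, q6, q8}, so the formula does not hold at q2.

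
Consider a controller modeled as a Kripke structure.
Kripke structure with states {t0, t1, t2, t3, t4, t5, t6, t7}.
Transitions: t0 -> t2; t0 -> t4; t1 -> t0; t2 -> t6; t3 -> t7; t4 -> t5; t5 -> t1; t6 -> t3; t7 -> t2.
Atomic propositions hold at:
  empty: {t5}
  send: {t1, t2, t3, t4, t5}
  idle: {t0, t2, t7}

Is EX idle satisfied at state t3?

Sat(EX idle) = {s : some successor in {t0, t2, t7}} = {t0, t1, t3, t7}
t3 ∈ Sat(EX idle) = {t0, t1, t3, t7}, so the formula holds at t3.

Yes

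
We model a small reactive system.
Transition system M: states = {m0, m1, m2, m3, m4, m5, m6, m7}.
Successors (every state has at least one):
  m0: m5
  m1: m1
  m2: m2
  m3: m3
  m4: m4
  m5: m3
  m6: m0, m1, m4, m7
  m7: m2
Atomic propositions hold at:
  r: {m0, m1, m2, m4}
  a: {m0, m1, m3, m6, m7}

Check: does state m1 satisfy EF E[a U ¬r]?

No

Sat(¬r) = {m3, m5, m6, m7}
E[a U ¬r]: least fixpoint, start Z0 = Sat(¬r) = {m3, m5, m6, m7}, add states in Sat(a) with some successor in Z. Z1 = {m0, m3, m5, m6, m7}; fixed.
Sat(E[a U ¬r]) = {m0, m3, m5, m6, m7}
EF E[a U ¬r]: least fixpoint, start Z0 = {m0, m3, m5, m6, m7}, add states with some successor in Z. Already a fixed point.
Sat(EF E[a U ¬r]) = {m0, m3, m5, m6, m7}
m1 ∉ Sat(EF E[a U ¬r]) = {m0, m3, m5, m6, m7}, so the formula does not hold at m1.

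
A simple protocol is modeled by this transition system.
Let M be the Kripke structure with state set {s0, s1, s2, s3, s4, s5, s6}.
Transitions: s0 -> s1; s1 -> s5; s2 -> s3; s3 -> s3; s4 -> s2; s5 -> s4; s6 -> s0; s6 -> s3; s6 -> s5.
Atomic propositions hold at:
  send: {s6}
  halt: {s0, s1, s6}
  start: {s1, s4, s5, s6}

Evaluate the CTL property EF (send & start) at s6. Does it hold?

Sat(send & start) = {s6}
EF (send & start): least fixpoint, start Z0 = {s6}, add states with some successor in Z. Already a fixed point.
Sat(EF (send & start)) = {s6}
s6 ∈ Sat(EF (send & start)) = {s6}, so the formula holds at s6.

Yes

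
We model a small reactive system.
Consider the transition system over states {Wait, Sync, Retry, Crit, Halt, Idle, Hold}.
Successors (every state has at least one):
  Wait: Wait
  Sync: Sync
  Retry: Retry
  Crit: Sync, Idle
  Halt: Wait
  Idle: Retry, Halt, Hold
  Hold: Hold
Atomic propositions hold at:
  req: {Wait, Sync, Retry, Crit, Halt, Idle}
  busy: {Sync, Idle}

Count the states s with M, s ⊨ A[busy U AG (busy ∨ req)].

4

Sat(busy ∨ req) = {Wait, Sync, Retry, Crit, Halt, Idle}
AG (busy ∨ req): greatest fixpoint, start Z0 = {Wait, Sync, Retry, Crit, Halt, Idle}, keep only states in Sat with every successor in Z. Z1 = {Wait, Sync, Retry, Crit, Halt}; Z2 = {Wait, Sync, Retry, Halt}; fixed.
Sat(AG (busy ∨ req)) = {Wait, Sync, Retry, Halt}
A[busy U AG (busy ∨ req)]: least fixpoint, start Z0 = Sat(AG (busy ∨ req)) = {Wait, Sync, Retry, Halt}, add states in Sat(busy) with every successor in Z. Already a fixed point.
Sat(A[busy U AG (busy ∨ req)]) = {Wait, Sync, Retry, Halt}
|Sat(A[busy U AG (busy ∨ req)])| = |{Wait, Sync, Retry, Halt}| = 4.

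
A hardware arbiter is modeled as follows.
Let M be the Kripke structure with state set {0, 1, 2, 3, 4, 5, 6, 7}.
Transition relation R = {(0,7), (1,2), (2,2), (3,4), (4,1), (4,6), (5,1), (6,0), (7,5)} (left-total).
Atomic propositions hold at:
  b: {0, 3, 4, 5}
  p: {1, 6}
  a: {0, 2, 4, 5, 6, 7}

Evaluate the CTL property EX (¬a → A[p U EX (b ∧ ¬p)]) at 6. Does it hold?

Yes

Sat(¬a) = {1, 3}
Sat(¬p) = {0, 2, 3, 4, 5, 7}
Sat(b ∧ ¬p) = {0, 3, 4, 5}
Sat(EX (b ∧ ¬p)) = {s : some successor in {0, 3, 4, 5}} = {3, 6, 7}
A[p U EX (b ∧ ¬p)]: least fixpoint, start Z0 = Sat(EX (b ∧ ¬p)) = {3, 6, 7}, add states in Sat(p) with every successor in Z. Already a fixed point.
Sat(A[p U EX (b ∧ ¬p)]) = {3, 6, 7}
Sat(¬a → A[p U EX (b ∧ ¬p)]) = {0, 2, 3, 4, 5, 6, 7}
Sat(EX (¬a → A[p U EX (b ∧ ¬p)])) = {s : some successor in {0, 2, 3, 4, 5, 6, 7}} = {0, 1, 2, 3, 4, 6, 7}
6 ∈ Sat(EX (¬a → A[p U EX (b ∧ ¬p)])) = {0, 1, 2, 3, 4, 6, 7}, so the formula holds at 6.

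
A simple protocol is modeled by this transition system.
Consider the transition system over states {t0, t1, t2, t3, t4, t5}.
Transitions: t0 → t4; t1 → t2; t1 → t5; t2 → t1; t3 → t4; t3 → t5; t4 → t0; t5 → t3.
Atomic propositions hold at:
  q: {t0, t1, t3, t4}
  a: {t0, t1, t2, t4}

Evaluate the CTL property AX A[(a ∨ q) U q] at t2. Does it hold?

Yes

Sat(a ∨ q) = {t0, t1, t2, t3, t4}
A[(a ∨ q) U q]: least fixpoint, start Z0 = Sat(q) = {t0, t1, t3, t4}, add states in Sat(a ∨ q) with every successor in Z. Z1 = {t0, t1, t2, t3, t4}; fixed.
Sat(A[(a ∨ q) U q]) = {t0, t1, t2, t3, t4}
Sat(AX A[(a ∨ q) U q]) = {s : every successor in {t0, t1, t2, t3, t4}} = {t0, t2, t4, t5}
t2 ∈ Sat(AX A[(a ∨ q) U q]) = {t0, t2, t4, t5}, so the formula holds at t2.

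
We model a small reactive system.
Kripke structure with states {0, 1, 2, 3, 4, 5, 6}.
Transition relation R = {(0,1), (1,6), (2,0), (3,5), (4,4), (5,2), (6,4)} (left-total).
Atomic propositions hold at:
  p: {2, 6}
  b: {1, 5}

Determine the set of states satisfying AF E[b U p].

{0, 1, 2, 3, 5, 6}

E[b U p]: least fixpoint, start Z0 = Sat(p) = {2, 6}, add states in Sat(b) with some successor in Z. Z1 = {1, 2, 5, 6}; fixed.
Sat(E[b U p]) = {1, 2, 5, 6}
AF E[b U p]: least fixpoint, start Z0 = {1, 2, 5, 6}, add states with every successor in Z. Z1 = {0, 1, 2, 3, 5, 6}; fixed.
Sat(AF E[b U p]) = {0, 1, 2, 3, 5, 6}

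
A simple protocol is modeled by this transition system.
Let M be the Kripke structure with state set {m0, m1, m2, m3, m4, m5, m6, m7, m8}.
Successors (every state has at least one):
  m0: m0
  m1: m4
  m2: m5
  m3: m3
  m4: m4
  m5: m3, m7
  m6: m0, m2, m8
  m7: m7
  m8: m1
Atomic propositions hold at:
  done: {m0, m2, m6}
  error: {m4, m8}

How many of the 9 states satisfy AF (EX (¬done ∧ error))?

Sat(¬done) = {m1, m3, m4, m5, m7, m8}
Sat(¬done ∧ error) = {m4, m8}
Sat(EX (¬done ∧ error)) = {s : some successor in {m4, m8}} = {m1, m4, m6}
AF (EX (¬done ∧ error)): least fixpoint, start Z0 = {m1, m4, m6}, add states with every successor in Z. Z1 = {m1, m4, m6, m8}; fixed.
Sat(AF (EX (¬done ∧ error))) = {m1, m4, m6, m8}
|Sat(AF (EX (¬done ∧ error)))| = |{m1, m4, m6, m8}| = 4.

4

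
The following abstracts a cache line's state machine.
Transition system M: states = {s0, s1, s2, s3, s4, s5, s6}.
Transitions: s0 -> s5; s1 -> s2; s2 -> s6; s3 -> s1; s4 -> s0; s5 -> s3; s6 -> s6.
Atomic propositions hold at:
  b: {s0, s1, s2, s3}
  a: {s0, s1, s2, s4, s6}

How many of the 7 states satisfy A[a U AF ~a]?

4

Sat(~a) = {s3, s5}
AF ~a: least fixpoint, start Z0 = {s3, s5}, add states with every successor in Z. Z1 = {s0, s3, s5}; Z2 = {s0, s3, s4, s5}; fixed.
Sat(AF ~a) = {s0, s3, s4, s5}
A[a U AF ~a]: least fixpoint, start Z0 = Sat(AF ~a) = {s0, s3, s4, s5}, add states in Sat(a) with every successor in Z. Already a fixed point.
Sat(A[a U AF ~a]) = {s0, s3, s4, s5}
|Sat(A[a U AF ~a])| = |{s0, s3, s4, s5}| = 4.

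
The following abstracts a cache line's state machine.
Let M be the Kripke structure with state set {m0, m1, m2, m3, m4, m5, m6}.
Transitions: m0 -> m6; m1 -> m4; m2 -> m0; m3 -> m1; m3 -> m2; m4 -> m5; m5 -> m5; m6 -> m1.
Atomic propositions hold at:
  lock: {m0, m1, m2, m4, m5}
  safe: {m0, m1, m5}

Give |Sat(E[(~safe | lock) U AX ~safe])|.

Sat(~safe) = {m2, m3, m4, m6}
Sat(~safe | lock) = {m0, m1, m2, m3, m4, m5, m6}
Sat(AX ~safe) = {s : every successor in {m2, m3, m4, m6}} = {m0, m1}
E[(~safe | lock) U AX ~safe]: least fixpoint, start Z0 = Sat(AX ~safe) = {m0, m1}, add states in Sat(~safe | lock) with some successor in Z. Z1 = {m0, m1, m2, m3, m6}; fixed.
Sat(E[(~safe | lock) U AX ~safe]) = {m0, m1, m2, m3, m6}
|Sat(E[(~safe | lock) U AX ~safe])| = |{m0, m1, m2, m3, m6}| = 5.

5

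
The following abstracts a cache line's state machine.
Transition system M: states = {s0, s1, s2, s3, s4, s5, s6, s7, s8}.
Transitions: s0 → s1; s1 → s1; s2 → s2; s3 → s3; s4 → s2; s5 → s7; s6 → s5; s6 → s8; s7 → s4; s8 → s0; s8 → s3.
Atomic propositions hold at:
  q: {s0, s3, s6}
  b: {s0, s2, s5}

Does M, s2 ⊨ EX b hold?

Sat(EX b) = {s : some successor in {s0, s2, s5}} = {s2, s4, s6, s8}
s2 ∈ Sat(EX b) = {s2, s4, s6, s8}, so the formula holds at s2.

Yes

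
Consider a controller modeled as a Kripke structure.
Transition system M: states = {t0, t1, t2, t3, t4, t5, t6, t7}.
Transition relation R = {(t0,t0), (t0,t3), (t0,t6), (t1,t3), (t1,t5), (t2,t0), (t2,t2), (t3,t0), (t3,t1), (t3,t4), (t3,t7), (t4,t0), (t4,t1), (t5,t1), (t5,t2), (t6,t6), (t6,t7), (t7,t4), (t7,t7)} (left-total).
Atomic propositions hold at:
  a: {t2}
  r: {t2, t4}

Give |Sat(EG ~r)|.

Sat(~r) = {t0, t1, t3, t5, t6, t7}
EG ~r: greatest fixpoint, start Z0 = {t0, t1, t3, t5, t6, t7}, keep only states in Sat with some successor in Z. Already a fixed point.
Sat(EG ~r) = {t0, t1, t3, t5, t6, t7}
|Sat(EG ~r)| = |{t0, t1, t3, t5, t6, t7}| = 6.

6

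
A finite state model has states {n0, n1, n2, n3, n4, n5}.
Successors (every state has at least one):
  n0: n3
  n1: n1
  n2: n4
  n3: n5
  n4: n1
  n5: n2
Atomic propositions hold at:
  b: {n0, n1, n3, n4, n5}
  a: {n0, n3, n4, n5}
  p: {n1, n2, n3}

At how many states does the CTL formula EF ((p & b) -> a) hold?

Sat(p & b) = {n1, n3}
Sat((p & b) -> a) = {n0, n2, n3, n4, n5}
EF ((p & b) -> a): least fixpoint, start Z0 = {n0, n2, n3, n4, n5}, add states with some successor in Z. Already a fixed point.
Sat(EF ((p & b) -> a)) = {n0, n2, n3, n4, n5}
|Sat(EF ((p & b) -> a))| = |{n0, n2, n3, n4, n5}| = 5.

5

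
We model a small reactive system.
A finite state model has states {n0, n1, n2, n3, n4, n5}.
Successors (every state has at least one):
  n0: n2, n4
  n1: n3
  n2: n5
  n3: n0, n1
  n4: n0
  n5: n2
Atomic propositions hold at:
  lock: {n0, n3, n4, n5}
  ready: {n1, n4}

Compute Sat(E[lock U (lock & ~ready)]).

{n0, n3, n4, n5}

Sat(~ready) = {n0, n2, n3, n5}
Sat(lock & ~ready) = {n0, n3, n5}
E[lock U (lock & ~ready)]: least fixpoint, start Z0 = Sat((lock & ~ready)) = {n0, n3, n5}, add states in Sat(lock) with some successor in Z. Z1 = {n0, n3, n4, n5}; fixed.
Sat(E[lock U (lock & ~ready)]) = {n0, n3, n4, n5}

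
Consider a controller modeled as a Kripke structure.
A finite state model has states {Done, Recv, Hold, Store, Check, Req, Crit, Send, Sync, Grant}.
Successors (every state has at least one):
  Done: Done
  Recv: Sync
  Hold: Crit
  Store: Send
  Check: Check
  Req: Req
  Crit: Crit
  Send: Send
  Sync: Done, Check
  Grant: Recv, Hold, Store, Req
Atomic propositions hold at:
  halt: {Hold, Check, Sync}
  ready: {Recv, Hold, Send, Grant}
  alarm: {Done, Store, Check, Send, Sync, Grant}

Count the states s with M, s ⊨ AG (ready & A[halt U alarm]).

1

A[halt U alarm]: least fixpoint, start Z0 = Sat(alarm) = {Done, Store, Check, Send, Sync, Grant}, add states in Sat(halt) with every successor in Z. Already a fixed point.
Sat(A[halt U alarm]) = {Done, Store, Check, Send, Sync, Grant}
Sat(ready & A[halt U alarm]) = {Send, Grant}
AG (ready & A[halt U alarm]): greatest fixpoint, start Z0 = {Send, Grant}, keep only states in Sat with every successor in Z. Z1 = {Send}; fixed.
Sat(AG (ready & A[halt U alarm])) = {Send}
|Sat(AG (ready & A[halt U alarm]))| = |{Send}| = 1.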